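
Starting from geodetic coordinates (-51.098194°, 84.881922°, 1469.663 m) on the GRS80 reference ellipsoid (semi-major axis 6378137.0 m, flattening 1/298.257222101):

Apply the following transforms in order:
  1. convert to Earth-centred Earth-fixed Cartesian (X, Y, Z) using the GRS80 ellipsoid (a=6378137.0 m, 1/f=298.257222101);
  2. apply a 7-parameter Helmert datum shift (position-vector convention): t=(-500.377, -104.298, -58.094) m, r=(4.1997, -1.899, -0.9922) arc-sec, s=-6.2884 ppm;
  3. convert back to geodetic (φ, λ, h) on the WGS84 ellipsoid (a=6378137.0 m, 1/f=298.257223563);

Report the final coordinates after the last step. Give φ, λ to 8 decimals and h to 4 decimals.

φ=-51.09835429°, λ=84.88810816°, h=1381.1417 m

start: φ=-51.098194°, λ=84.881922°, h=1469.663 m
→ ECEF (a=6378137.000, f=1/298.257222101): X=358124.0473, Y=3998452.3849, Z=-4941555.7675
→ Helmert 7p (PV): X=357686.1467, Y=3998421.8333, Z=-4941498.0791
→ geod (Bowring, a=6378137.000): φ=-51.09835429°, λ=84.88810816°, h=1381.1417 m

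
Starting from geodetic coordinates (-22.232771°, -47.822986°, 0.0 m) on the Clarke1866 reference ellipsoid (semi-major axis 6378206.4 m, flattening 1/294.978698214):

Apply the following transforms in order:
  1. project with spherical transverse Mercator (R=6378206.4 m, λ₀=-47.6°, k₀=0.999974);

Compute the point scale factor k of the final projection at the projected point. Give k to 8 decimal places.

start: φ=-22.232771°, λ=-47.822986°, h=0.000 m
→ into tm (λ₀=-47.6°): φ=-22.23277100°, λ−λ₀=-0.22298600°
scale k = 0.99998049

0.99998049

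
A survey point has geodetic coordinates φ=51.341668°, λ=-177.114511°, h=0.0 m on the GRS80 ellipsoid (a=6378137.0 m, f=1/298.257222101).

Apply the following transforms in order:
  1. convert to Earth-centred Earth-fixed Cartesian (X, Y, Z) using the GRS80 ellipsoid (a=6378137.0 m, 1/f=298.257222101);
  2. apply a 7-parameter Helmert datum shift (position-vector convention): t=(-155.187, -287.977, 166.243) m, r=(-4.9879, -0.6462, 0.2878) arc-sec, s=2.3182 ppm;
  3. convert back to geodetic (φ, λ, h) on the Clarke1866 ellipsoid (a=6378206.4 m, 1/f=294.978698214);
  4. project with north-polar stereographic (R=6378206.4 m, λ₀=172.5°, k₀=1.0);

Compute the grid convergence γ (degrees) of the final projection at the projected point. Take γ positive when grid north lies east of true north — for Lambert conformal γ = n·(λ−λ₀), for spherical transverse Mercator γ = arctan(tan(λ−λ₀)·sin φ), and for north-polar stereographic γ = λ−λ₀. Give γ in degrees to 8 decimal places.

start: φ=51.341668°, λ=-177.114511°, h=0.000 m
→ ECEF (a=6378137.000, f=1/298.257222101): X=-3987357.5111, Y=-200978.3822, Z=4957377.5562
→ Helmert 7p (PV): X=-3987537.1920, Y=-201152.5089, Z=4957547.6596
→ geod (Bowring, a=6378206.400): φ=51.34338971°, λ=-177.11214517°, h=325.8958 m
→ into stereo (λ₀=172.5°): φ=51.34338971°, λ−λ₀=10.38785483°
convergence γ = 10.38785483°

10.38785483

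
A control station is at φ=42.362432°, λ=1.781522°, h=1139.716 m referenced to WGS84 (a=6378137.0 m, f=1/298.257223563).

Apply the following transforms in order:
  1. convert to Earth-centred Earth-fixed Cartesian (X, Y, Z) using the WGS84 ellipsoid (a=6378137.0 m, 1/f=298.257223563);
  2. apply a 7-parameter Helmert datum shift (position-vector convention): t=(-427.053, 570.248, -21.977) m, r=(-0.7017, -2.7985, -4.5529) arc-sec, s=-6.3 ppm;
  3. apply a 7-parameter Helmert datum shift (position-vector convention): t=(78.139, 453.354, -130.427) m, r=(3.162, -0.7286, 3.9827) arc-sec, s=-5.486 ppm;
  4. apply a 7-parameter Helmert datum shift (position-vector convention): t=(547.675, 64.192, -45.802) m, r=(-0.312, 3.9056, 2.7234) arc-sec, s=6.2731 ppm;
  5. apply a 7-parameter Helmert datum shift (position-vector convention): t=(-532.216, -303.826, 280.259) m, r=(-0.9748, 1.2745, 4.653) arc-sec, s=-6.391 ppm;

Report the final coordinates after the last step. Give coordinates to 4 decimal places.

X=4718166.8332 m, Y=147676.0400 m, Z=4276197.9421 m

start: φ=42.362432°, λ=1.781522°, h=1139.716 m
→ ECEF (a=6378137.000, f=1/298.257223563): X=4718527.0813, Y=146762.4658, Z=4276203.7652
→ Helmert 7p (PV): X=4718015.5240, Y=147242.1847, Z=4276218.3671
→ Helmert 7p (PV): X=4718049.8319, Y=147720.2758, Z=4276083.4035
→ Helmert 7p (PV): X=4718706.1209, Y=147854.1573, Z=4275974.8661
→ Helmert 7p (PV): X=4718166.8332, Y=147676.0400, Z=4276197.9421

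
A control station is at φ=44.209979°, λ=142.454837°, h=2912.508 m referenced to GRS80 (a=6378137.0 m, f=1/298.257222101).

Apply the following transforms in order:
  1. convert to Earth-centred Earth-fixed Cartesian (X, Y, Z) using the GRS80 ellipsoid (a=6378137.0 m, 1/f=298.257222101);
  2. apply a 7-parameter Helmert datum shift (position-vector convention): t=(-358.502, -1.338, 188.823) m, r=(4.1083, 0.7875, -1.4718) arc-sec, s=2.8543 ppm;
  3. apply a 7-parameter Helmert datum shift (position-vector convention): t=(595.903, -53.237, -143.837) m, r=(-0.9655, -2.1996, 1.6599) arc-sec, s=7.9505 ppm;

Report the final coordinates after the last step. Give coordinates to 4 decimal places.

X=-3632245.3069 m, Y=2791703.3260 m, Z=4426986.6220 m

start: φ=44.209979°, λ=142.454837°, h=2912.508 m
→ ECEF (a=6378137.000, f=1/298.257222101): X=-3632410.6024, Y=2791798.5018, Z=4426876.1357
→ Helmert 7p (PV): X=-3632742.6500, Y=2791742.8786, Z=4427147.0686
→ Helmert 7p (PV): X=-3632245.3069, Y=2791703.3260, Z=4426986.6220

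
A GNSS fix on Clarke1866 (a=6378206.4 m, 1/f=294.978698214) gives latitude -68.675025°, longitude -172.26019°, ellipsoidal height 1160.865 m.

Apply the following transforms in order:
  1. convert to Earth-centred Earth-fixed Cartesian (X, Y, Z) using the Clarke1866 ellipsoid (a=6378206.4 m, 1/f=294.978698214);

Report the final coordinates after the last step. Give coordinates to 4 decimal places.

start: φ=-68.675025°, λ=-172.260190°, h=1160.865 m
→ ECEF (a=6378206.400, f=1/294.978698214): X=-2305548.5353, Y=-313353.7607, Z=-5919781.2237

X=-2305548.5353 m, Y=-313353.7607 m, Z=-5919781.2237 m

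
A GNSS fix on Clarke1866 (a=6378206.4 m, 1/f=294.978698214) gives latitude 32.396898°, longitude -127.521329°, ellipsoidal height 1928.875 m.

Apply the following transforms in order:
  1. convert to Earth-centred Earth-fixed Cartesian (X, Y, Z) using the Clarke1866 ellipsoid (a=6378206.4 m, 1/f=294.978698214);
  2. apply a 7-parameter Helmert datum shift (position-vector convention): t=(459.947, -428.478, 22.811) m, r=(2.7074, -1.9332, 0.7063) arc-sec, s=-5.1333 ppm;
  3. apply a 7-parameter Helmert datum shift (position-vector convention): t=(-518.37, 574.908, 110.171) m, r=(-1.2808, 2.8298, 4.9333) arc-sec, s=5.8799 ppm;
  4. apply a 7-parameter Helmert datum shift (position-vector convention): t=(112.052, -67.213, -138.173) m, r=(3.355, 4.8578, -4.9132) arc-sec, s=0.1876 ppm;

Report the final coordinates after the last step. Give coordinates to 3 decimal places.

start: φ=32.396898°, λ=-127.521329°, h=1928.875 m
→ ECEF (a=6378206.400, f=1/294.978698214): X=-3284247.7111, Y=-4276817.4927, Z=3398527.4006
→ Helmert 7p (PV): X=-3283788.1125, Y=-4277279.8708, Z=3398445.8482
→ Helmert 7p (PV): X=-3284176.8648, Y=-4276787.5499, Z=3398647.6131
→ Helmert 7p (PV): X=-3284087.2589, Y=-4276832.6172, Z=3398517.8601

X=-3284087.259 m, Y=-4276832.617 m, Z=3398517.860 m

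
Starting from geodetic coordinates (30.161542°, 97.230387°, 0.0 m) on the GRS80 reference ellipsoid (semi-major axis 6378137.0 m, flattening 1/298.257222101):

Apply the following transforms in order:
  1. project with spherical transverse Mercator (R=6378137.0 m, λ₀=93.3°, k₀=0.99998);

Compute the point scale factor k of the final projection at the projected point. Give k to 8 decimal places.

1.00174073

start: φ=30.161542°, λ=97.230387°, h=0.000 m
→ into tm (λ₀=93.3°): φ=30.16154200°, λ−λ₀=3.93038700°
scale k = 1.00174073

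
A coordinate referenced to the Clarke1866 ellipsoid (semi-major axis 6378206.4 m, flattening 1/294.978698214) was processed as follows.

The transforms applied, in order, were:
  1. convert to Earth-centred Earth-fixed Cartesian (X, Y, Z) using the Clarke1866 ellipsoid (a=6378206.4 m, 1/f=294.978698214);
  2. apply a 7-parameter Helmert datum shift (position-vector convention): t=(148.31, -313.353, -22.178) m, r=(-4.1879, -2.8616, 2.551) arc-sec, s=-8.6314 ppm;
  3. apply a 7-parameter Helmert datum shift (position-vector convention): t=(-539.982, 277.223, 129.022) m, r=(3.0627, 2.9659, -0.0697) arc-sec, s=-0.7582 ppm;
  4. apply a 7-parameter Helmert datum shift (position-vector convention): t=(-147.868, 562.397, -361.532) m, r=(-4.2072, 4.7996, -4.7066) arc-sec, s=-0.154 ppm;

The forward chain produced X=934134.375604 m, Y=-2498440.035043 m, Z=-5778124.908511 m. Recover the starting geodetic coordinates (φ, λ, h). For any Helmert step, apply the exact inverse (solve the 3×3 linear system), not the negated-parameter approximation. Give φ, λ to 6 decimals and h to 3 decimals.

φ=-65.362566°, λ=-69.488481°, h=3829.248 m

start: X=934134.3756, Y=-2498440.0350, Z=-5778124.9085 m
→ Helmert⁻¹: X=934473.8513, Y=-2498863.6437, Z=-5777793.4914
→ Helmert⁻¹: X=935098.4674, Y=-2499228.2377, Z=-5777876.3389
→ Helmert⁻¹: X=934847.1626, Y=-2498830.7028, Z=-5777967.7369
→ geod (Bowring, a=6378206.400): φ=-65.36256600°, λ=-69.48848100°, h=3829.2480 m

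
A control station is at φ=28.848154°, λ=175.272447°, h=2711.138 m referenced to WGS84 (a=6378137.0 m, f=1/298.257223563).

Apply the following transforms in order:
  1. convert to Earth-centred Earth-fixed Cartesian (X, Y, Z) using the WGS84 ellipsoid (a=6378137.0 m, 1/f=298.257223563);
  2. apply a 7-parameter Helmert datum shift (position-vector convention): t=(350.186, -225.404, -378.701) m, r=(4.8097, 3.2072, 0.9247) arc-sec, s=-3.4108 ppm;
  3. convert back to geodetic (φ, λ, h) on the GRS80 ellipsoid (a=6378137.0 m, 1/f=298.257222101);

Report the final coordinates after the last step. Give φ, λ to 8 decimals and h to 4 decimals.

start: φ=28.848154°, λ=175.272447°, h=2711.138 m
→ ECEF (a=6378137.000, f=1/298.257223563): X=-5574323.2912, Y=460991.6642, Z=3060478.8479
→ Helmert 7p (PV): X=-5573908.5719, Y=460668.3336, Z=3060187.1322
→ geod (Bowring, a=6378137.000): φ=28.84776397°, λ=175.27539789°, h=2185.0361 m

φ=28.84776397°, λ=175.27539789°, h=2185.0361 m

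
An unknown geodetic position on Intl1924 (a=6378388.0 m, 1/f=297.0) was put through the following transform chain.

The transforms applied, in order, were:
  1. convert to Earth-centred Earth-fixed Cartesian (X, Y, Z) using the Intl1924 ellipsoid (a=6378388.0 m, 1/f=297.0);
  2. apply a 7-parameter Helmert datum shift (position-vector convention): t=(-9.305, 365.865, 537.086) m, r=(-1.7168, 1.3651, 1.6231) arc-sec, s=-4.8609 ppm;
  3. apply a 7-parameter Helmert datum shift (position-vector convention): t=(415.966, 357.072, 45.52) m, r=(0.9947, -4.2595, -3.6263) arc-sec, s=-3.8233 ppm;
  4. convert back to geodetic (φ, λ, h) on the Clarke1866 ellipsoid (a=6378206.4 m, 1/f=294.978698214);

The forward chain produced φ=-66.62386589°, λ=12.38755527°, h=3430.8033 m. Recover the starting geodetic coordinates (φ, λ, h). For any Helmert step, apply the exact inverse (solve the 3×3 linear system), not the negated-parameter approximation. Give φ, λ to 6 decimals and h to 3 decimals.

φ=-66.630259°, λ=12.374991°, h=3496.981 m

start: φ=-66.623866°, λ=12.387555°, h=3430.803 m
→ ECEF (a=6378206.400, f=1/294.978698214): X=2480144.4732, Y=544730.4232, Z=-5834857.1361
→ Helmert⁻¹: X=2479607.9212, Y=544390.8872, Z=-5834978.7956
→ Helmert⁻¹: X=2479672.1812, Y=544056.7248, Z=-5835523.3083
→ geod (Bowring, a=6378388.000): φ=-66.63025900°, λ=12.37499100°, h=3496.9810 m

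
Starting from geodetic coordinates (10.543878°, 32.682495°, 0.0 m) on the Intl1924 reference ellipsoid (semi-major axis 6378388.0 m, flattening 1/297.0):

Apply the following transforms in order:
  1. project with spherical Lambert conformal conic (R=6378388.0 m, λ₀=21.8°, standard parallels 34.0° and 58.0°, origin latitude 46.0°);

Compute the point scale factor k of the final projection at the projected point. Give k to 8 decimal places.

start: φ=10.543878°, λ=32.682495°, h=0.000 m
→ into lcc (λ₀=21.8°): φ=10.54387800°, λ−λ₀=10.88249500°
scale k = 1.16556526

1.16556526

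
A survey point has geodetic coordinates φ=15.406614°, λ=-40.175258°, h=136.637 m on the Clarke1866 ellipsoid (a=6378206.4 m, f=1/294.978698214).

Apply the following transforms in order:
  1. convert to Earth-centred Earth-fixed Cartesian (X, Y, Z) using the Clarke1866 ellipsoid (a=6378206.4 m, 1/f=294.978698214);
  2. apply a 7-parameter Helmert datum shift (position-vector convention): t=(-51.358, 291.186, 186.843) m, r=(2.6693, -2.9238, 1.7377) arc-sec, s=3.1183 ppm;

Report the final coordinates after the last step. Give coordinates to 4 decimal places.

X=4699494.3923 m, Y=-3967629.6012 m, Z=1683658.0025 m

start: φ=15.406614°, λ=-40.175258°, h=136.637 m
→ ECEF (a=6378206.400, f=1/294.978698214): X=4699521.5304, Y=-3967926.2200, Z=1683450.6438
→ Helmert 7p (PV): X=4699494.3923, Y=-3967629.6012, Z=1683658.0025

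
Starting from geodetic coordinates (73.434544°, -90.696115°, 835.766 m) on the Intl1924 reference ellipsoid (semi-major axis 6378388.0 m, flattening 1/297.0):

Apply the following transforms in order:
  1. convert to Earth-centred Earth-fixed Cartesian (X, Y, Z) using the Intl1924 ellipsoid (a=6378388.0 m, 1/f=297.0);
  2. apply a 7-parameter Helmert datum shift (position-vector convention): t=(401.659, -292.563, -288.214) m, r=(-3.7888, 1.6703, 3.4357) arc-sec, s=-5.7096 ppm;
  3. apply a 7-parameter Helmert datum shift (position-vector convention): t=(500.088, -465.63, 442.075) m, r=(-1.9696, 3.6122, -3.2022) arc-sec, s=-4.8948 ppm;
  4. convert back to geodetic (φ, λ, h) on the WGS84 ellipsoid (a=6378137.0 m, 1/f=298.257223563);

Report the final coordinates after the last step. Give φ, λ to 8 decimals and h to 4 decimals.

φ=73.42967896°, λ=-90.66261967°, h=1296.3549 m

start: φ=73.434544°, λ=-90.696115°, h=835.766 m
→ ECEF (a=6378388.000, f=1/297.0): X=-22165.3149, Y=-1824291.2570, Z=6092191.7046
→ Helmert 7p (PV): X=-21683.8095, Y=-1824461.8687, Z=6091902.3956
→ Helmert 7p (PV): X=-21105.2559, Y=-1824860.0611, Z=6092332.4532
→ geod (Bowring, a=6378137.000): φ=73.42967896°, λ=-90.66261967°, h=1296.3549 m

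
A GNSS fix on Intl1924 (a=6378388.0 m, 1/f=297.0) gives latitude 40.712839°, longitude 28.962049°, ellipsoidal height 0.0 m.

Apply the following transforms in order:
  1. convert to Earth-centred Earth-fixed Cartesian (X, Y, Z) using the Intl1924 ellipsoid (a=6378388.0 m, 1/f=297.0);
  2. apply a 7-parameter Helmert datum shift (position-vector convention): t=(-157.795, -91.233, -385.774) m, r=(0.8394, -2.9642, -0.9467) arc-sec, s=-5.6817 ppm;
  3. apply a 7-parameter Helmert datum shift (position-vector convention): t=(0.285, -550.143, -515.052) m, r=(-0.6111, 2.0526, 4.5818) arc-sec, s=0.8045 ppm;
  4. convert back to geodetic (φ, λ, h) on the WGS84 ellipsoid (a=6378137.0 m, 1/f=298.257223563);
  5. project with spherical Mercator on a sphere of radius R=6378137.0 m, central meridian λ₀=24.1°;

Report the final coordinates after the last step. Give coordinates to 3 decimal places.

E=540720.780 m, N=4969478.809 m

start: φ=40.712839°, λ=28.962049°, h=0.000 m
→ ECEF (a=6378388.000, f=1/297.0): X=4236175.4116, Y=2344483.6635, Z=4138373.4866
→ Helmert 7p (PV): X=4235944.8368, Y=2344342.8259, Z=4138034.6176
→ Helmert 7p (PV): X=4235937.6331, Y=2343900.9226, Z=4137473.7960
→ geod (Bowring, a=6378137.000): φ=40.70876363°, λ=28.95737741°, h=-746.1926 m
→ merc (R=6378137.0, λ₀=24.1°): E=540720.7796, N=4969478.8089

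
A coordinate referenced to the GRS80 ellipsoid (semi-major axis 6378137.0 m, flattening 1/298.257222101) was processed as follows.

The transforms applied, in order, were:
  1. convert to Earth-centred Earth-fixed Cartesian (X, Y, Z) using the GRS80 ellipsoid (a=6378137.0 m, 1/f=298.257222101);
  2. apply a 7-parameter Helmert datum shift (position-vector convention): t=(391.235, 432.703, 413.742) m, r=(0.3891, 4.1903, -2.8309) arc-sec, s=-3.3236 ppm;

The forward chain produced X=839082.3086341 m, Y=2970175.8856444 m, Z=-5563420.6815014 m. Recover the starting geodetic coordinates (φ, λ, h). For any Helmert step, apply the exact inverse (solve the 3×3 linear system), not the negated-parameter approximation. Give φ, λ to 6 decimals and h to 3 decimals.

start: X=839082.3086, Y=2970175.8856, Z=-5563420.6815 m
→ Helmert⁻¹: X=838766.1327, Y=2969754.0690, Z=-5563841.4780
→ geod (Bowring, a=6378137.000): φ=-61.14841600°, λ=74.22839800°, h=570.6420 m

φ=-61.148416°, λ=74.228398°, h=570.642 m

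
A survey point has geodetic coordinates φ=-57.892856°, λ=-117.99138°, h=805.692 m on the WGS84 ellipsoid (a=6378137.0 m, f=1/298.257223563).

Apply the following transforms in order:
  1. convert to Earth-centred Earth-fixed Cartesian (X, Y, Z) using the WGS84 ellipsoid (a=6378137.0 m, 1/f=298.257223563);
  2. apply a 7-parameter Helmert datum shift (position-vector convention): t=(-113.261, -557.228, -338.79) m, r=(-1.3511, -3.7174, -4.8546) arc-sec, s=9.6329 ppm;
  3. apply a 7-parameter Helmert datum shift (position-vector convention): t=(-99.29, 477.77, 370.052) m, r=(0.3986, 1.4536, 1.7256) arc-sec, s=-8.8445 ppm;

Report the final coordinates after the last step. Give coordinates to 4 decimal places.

start: φ=-57.892856°, λ=-117.991380°, h=805.692 m
→ ECEF (a=6378137.000, f=1/298.257223563): X=-1595097.2904, Y=-3001030.8099, Z=-5380087.0212
→ Helmert 7p (PV): X=-1595199.5857, Y=-3001614.6459, Z=-5380486.7270
→ Helmert 7p (PV): X=-1595297.5732, Y=-3001113.2759, Z=-5380063.6461

X=-1595297.5732 m, Y=-3001113.2759 m, Z=-5380063.6461 m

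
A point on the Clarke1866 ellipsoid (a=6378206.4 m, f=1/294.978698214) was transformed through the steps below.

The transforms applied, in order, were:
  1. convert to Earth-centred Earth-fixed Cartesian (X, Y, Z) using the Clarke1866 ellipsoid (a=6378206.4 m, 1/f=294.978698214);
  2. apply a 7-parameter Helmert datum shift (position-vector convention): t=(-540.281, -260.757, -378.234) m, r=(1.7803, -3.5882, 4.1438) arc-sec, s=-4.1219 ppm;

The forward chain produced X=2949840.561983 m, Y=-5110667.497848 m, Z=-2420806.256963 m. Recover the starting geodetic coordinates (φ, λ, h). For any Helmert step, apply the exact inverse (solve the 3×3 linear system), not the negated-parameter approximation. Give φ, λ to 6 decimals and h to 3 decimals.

start: X=2949840.5620, Y=-5110667.4978, Z=-2420806.2570 m
→ Helmert⁻¹: X=2950248.2293, Y=-5110507.9663, Z=-2420445.2130
→ geod (Bowring, a=6378206.400): φ=-22.43928400°, λ=-60.00256400°, h=2993.8990 m

φ=-22.439284°, λ=-60.002564°, h=2993.899 m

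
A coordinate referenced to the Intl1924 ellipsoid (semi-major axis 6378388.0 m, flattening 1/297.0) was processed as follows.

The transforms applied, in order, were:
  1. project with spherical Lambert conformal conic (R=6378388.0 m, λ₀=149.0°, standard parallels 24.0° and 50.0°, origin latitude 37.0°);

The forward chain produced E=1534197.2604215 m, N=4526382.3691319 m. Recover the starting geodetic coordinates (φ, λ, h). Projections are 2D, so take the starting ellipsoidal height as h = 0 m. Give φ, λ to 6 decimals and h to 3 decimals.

start: E=1534197.2604, N=4526382.3691 m
→ lcc⁻¹: φ=72.83058000°, λ=-173.43383400°

φ=72.830580°, λ=-173.433834°, h=0.000 m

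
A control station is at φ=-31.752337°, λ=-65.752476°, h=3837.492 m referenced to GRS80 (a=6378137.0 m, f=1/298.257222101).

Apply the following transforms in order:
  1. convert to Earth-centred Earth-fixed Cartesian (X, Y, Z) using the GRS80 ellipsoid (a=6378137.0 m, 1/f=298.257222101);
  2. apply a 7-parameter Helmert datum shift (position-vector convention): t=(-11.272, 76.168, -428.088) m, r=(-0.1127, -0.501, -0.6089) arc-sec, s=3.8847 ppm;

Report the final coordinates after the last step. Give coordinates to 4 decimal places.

start: φ=-31.752337°, λ=-65.752476°, h=3837.492 m
→ ECEF (a=6378137.000, f=1/298.257222101): X=2230738.3479, Y=-4952627.0211, Z=-3339130.4123
→ Helmert 7p (PV): X=2230729.2318, Y=-4952578.5023, Z=-3339563.3475

X=2230729.2318 m, Y=-4952578.5023 m, Z=-3339563.3475 m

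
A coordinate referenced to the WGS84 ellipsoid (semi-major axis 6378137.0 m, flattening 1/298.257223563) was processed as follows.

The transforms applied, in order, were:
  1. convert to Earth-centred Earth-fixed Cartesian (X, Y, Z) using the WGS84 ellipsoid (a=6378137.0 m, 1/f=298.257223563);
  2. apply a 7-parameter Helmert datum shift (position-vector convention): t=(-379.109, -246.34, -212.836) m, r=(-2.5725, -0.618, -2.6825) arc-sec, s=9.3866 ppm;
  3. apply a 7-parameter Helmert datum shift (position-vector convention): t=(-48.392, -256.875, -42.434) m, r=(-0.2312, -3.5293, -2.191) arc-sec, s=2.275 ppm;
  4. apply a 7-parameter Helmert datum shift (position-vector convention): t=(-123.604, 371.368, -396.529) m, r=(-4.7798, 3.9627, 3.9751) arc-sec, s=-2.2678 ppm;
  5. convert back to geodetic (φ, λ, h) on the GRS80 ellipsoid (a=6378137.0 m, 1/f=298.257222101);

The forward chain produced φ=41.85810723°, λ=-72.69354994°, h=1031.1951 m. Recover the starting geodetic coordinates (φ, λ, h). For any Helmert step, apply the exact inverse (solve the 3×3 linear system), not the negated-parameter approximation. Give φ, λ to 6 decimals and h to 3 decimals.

start: φ=41.858107°, λ=-72.693550°, h=1031.195 m
→ ECEF (a=6378137.000, f=1/298.257222101): X=1415509.7472, Y=-4542877.2604, Z=4234566.7084
→ Helmert⁻¹: X=1415467.6427, Y=-4543384.3460, Z=4234894.7506
→ Helmert⁻¹: X=1415633.5338, Y=-4543106.8450, Z=4234898.2356
→ Helmert⁻¹: X=1416071.1205, Y=-4542852.2655, Z=4235010.4182
→ geod (Bowring, a=6378137.000): φ=41.86022200°, λ=-72.68700700°, h=1433.9120 m

φ=41.860222°, λ=-72.687007°, h=1433.912 m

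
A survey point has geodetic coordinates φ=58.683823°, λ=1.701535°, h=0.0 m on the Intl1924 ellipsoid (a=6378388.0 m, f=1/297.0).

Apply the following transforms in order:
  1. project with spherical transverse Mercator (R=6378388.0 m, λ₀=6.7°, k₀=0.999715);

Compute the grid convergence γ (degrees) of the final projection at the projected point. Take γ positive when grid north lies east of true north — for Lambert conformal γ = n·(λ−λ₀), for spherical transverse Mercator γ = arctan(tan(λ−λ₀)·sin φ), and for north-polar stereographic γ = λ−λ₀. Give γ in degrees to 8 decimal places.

-4.27317497

start: φ=58.683823°, λ=1.701535°, h=0.000 m
→ into tm (λ₀=6.7°): φ=58.68382300°, λ−λ₀=-4.99846500°
convergence γ = -4.27317497°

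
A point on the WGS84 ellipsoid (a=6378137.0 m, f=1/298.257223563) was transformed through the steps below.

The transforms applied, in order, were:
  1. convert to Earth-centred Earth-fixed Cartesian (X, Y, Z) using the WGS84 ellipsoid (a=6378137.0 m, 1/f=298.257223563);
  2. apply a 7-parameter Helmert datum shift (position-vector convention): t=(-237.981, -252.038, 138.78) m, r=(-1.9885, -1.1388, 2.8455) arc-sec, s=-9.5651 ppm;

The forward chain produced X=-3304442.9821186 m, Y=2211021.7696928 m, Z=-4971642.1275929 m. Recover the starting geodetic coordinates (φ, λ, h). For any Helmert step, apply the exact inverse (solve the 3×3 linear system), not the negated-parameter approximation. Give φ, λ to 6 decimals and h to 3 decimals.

φ=-51.538130°, λ=146.207222°, h=1004.660 m

start: X=-3304442.9821, Y=2211021.7697, Z=-4971642.1276 m
→ Helmert⁻¹: X=-3304233.5491, Y=2211388.4727, Z=-4971788.9018
→ geod (Bowring, a=6378137.000): φ=-51.53813000°, λ=146.20722200°, h=1004.6600 m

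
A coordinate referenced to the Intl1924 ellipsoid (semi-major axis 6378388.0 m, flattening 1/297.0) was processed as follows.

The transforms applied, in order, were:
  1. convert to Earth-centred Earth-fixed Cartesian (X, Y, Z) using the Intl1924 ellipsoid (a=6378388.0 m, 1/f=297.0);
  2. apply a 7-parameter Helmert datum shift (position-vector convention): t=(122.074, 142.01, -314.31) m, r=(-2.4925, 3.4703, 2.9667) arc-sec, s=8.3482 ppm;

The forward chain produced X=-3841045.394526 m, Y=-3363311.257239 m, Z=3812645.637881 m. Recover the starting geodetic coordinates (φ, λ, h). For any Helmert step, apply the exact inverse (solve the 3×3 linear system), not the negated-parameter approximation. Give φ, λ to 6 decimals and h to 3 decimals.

φ=36.937193°, λ=-138.794447°, h=1560.263 m

start: X=-3841045.3945, Y=-3363311.2572, Z=3812645.6379 m
→ Helmert⁻¹: X=-3841247.9267, Y=-3363416.0142, Z=3812822.8463
→ geod (Bowring, a=6378388.000): φ=36.93719300°, λ=-138.79444700°, h=1560.2630 m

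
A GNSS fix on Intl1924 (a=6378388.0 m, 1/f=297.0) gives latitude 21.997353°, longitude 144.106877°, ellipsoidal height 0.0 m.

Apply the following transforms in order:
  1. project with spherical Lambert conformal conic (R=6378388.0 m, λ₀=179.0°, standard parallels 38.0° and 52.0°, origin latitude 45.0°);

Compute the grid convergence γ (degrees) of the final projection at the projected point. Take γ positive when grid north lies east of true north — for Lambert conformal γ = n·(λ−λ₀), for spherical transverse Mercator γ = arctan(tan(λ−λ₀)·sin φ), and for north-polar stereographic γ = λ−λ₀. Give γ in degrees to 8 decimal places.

start: φ=21.997353°, λ=144.106877°, h=0.000 m
→ into lcc (λ₀=179.0°): φ=21.99735300°, λ−λ₀=-34.89312300°
convergence γ = -24.73514681°

-24.73514681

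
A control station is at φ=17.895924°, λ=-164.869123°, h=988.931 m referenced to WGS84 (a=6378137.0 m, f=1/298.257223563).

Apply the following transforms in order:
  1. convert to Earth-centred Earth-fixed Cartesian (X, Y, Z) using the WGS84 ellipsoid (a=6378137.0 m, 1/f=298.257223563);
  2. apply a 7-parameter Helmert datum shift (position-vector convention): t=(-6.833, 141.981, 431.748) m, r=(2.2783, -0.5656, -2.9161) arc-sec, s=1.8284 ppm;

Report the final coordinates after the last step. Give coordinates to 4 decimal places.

X=-5861927.2629 m, Y=-1584846.1754 m, Z=1948131.5371 m

start: φ=17.895924°, λ=-164.869123°, h=988.931 m
→ ECEF (a=6378137.000, f=1/298.257223563): X=-5861881.9623, Y=-1585046.6180, Z=1947729.8095
→ Helmert 7p (PV): X=-5861927.2629, Y=-1584846.1754, Z=1948131.5371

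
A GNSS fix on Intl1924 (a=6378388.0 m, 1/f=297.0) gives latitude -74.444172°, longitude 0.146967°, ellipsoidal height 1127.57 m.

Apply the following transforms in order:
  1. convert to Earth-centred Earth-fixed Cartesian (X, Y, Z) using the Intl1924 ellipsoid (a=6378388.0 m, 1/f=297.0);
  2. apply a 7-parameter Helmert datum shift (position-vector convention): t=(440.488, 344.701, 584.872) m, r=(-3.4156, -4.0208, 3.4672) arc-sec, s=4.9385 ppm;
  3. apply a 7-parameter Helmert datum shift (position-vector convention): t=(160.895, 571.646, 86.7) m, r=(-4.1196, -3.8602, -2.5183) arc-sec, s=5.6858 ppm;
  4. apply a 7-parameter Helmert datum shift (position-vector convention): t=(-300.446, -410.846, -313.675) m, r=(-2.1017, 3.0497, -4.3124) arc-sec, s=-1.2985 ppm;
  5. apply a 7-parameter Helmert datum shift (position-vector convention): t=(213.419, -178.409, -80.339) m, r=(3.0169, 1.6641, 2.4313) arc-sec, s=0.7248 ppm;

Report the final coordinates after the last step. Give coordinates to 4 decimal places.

start: φ=-74.444172°, λ=0.146967°, h=1127.570 m
→ ECEF (a=6378388.000, f=1/297.0): X=1716196.2168, Y=4402.1526, Z=-6123652.0782
→ Helmert 7p (PV): X=1716764.4776, Y=4674.3199, Z=-6123064.0661
→ Helmert 7p (PV): X=1717049.7832, Y=5102.7394, Z=-6122980.1450
→ Helmert 7p (PV): X=1716656.6840, Y=4593.5993, Z=-6123311.3084
→ Helmert 7p (PV): X=1716821.8915, Y=4524.9901, Z=-6123409.8680

X=1716821.8915 m, Y=4524.9901 m, Z=-6123409.8680 m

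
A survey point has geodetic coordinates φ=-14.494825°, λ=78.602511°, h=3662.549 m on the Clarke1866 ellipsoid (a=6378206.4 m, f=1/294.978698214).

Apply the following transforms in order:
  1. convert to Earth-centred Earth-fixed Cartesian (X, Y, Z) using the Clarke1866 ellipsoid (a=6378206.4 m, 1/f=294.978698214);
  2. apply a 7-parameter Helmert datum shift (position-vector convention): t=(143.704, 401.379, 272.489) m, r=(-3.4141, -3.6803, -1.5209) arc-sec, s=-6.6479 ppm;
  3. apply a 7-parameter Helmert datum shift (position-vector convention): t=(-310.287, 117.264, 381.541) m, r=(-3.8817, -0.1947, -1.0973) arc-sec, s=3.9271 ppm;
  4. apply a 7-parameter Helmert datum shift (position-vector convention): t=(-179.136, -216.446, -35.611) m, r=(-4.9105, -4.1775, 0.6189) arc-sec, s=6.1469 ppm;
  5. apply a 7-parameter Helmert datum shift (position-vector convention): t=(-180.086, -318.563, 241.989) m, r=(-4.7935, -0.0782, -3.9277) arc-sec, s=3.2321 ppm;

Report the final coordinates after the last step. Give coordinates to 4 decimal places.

X=1220984.7755 m, Y=6058031.9316 m, Z=-1586466.3233 m

start: φ=-14.494825°, λ=78.602511°, h=3662.549 m
→ ECEF (a=6378206.400, f=1/294.978698214): X=1221265.8211, Y=6058173.8100, Z=-1586864.9887
→ Helmert 7p (PV): X=1221474.3897, Y=6058499.6443, Z=-1586660.4344
→ Helmert 7p (PV): X=1221202.6278, Y=6058604.3430, Z=-1586397.9868
→ Helmert 7p (PV): X=1221044.9490, Y=6058391.0356, Z=-1586562.8526
→ Helmert 7p (PV): X=1220984.7755, Y=6058031.9316, Z=-1586466.3233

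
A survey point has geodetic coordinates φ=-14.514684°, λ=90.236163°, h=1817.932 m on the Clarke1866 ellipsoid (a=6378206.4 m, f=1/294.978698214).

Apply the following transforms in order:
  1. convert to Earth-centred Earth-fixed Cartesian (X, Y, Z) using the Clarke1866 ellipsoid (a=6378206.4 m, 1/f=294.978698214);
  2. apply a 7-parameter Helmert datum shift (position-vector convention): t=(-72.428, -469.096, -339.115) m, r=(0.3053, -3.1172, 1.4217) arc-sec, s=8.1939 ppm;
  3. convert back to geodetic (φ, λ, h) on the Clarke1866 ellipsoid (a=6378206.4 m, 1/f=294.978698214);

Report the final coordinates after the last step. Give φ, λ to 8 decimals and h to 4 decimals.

φ=-14.51862977°, λ=90.23702490°, h=1501.3596 m

start: φ=-14.514684°, λ=90.236163°, h=1817.932 m
→ ECEF (a=6378206.400, f=1/294.978698214): X=-25463.3441, Y=6177656.4782, Z=-1588531.0281
→ Helmert 7p (PV): X=-25554.5541, Y=6177240.1770, Z=-1588874.4003
→ geod (Bowring, a=6378206.400): φ=-14.51862977°, λ=90.23702490°, h=1501.3596 m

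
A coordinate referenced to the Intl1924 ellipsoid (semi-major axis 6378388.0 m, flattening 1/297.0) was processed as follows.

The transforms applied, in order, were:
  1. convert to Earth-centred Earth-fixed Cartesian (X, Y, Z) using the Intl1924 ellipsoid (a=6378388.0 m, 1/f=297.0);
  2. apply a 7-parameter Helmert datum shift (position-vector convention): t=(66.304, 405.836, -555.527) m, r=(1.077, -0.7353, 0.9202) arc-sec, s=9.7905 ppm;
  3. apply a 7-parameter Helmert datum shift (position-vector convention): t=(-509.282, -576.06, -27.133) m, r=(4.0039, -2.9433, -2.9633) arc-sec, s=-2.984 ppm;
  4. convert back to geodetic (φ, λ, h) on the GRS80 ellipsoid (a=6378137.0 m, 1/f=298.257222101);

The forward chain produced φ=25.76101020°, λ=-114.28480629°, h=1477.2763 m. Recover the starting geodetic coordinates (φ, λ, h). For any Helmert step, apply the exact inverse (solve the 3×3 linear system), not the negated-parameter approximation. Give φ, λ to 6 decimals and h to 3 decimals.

start: φ=25.761010°, λ=-114.284806°, h=1477.276 m
→ ECEF (a=6378137.000, f=1/298.257222101): X=-2364492.8570, Y=-5240475.9865, Z=2755882.7032
→ Helmert⁻¹: X=-2363876.0227, Y=-5239896.0240, Z=2756053.5052
→ Helmert⁻¹: X=-2363932.7339, Y=-5240225.6157, Z=2756617.8325
→ geod (Bowring, a=6378388.000): φ=25.76942800°, λ=-114.28074400°, h=1150.0670 m

φ=25.769428°, λ=-114.280744°, h=1150.067 m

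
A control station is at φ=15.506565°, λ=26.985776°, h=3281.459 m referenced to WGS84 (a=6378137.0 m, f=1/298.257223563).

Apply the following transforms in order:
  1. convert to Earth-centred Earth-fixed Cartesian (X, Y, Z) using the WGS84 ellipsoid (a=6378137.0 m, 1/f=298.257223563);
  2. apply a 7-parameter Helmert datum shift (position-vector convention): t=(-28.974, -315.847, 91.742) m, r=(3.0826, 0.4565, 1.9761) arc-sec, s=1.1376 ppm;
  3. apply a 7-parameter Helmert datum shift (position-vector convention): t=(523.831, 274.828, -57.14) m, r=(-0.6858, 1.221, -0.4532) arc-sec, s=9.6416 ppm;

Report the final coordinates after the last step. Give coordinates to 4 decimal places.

start: φ=15.506565°, λ=26.985776°, h=3281.459 m
→ ECEF (a=6378137.000, f=1/298.257223563): X=5480921.8835, Y=2790955.4815, Z=1695054.6856
→ Helmert 7p (PV): X=5480876.1576, Y=2790669.9866, Z=1695177.9361
→ Helmert 7p (PV): X=5481468.9995, Y=2790965.3148, Z=1695095.4169

X=5481468.9995 m, Y=2790965.3148 m, Z=1695095.4169 m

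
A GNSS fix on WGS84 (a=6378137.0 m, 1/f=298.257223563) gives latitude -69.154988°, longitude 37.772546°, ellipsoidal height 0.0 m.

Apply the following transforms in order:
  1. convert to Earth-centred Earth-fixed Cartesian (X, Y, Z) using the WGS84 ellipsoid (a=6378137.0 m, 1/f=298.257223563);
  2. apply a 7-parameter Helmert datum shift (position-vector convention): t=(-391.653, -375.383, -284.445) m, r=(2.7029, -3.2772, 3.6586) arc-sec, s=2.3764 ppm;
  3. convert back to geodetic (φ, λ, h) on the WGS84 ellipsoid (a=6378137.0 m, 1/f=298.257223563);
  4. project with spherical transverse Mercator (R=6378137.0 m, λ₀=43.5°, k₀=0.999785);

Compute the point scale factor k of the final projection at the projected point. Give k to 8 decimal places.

start: φ=-69.154988°, λ=37.772546°, h=0.000 m
→ ECEF (a=6378137.000, f=1/298.257223563): X=1799273.1818, Y=1394278.9762, Z=-5938146.8814
→ Helmert 7p (PV): X=1798955.4210, Y=1394016.6349, Z=-5938398.5796
→ geod (Bowring, a=6378137.000): φ=-69.15924134°, λ=37.77222552°, h=88.6827 m
→ into tm (λ₀=43.5°): φ=-69.15924134°, λ−λ₀=-5.72777448°
scale k = 1.00041583

1.00041583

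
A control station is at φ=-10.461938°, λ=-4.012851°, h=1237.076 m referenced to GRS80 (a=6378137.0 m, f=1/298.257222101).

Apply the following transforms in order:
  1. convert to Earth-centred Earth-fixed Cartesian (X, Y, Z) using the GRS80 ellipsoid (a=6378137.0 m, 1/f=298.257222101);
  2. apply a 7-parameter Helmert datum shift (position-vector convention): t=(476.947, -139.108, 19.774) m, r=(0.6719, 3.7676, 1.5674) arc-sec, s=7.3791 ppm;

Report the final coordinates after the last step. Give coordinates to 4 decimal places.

X=6259138.0461 m, Y=-439147.9136 m, Z=-1150859.7402 m

start: φ=-10.461938°, λ=-4.012851°, h=1237.076 m
→ ECEF (a=6378137.000, f=1/298.257222101): X=6258632.5993, Y=-439056.8739, Z=-1150755.2724
→ Helmert 7p (PV): X=6259138.0461, Y=-439147.9136, Z=-1150859.7402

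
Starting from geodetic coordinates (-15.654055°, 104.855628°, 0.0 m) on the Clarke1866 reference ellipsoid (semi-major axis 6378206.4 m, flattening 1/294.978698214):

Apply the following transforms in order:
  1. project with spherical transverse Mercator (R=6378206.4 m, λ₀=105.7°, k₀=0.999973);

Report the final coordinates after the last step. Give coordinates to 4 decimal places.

E=-90509.9768 m, N=-1742753.3067 m

start: φ=-15.654055°, λ=104.855628°, h=0.000 m
→ tm (R=6378206.4, λ₀=105.7°): E=-90509.9768, N=-1742753.3067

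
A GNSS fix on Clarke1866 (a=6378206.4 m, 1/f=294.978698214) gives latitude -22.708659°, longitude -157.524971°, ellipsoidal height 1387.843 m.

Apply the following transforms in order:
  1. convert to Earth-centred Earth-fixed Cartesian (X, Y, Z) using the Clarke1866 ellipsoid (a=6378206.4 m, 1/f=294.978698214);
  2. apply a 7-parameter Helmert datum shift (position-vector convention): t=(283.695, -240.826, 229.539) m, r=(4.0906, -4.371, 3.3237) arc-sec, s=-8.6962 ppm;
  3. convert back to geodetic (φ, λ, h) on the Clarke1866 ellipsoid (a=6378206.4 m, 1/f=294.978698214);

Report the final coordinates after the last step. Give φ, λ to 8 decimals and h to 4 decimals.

φ=-22.70890498°, λ=-157.52107027°, h=1087.3115 m

start: φ=-22.708659°, λ=-157.524971°, h=1387.843 m
→ ECEF (a=6378206.400, f=1/294.978698214): X=-5440799.3417, Y=-2250875.2951, Z=-2447381.5022
→ Helmert 7p (PV): X=-5440380.2002, Y=-2251135.6824, Z=-2447290.6149
→ geod (Bowring, a=6378206.400): φ=-22.70890498°, λ=-157.52107027°, h=1087.3115 m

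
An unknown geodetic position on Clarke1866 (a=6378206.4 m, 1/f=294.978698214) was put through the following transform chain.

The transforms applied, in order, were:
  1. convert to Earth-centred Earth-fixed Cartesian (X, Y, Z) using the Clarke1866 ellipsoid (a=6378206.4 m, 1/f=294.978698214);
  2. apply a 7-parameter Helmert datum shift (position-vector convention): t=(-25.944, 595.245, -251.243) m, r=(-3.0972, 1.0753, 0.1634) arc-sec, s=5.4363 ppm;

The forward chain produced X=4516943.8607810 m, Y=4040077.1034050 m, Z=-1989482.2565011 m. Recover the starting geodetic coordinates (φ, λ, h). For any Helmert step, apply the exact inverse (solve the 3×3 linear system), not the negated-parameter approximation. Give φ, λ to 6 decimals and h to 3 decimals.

φ=-18.288260°, λ=41.806054°, h=1760.995 m

start: X=4516943.8608, Y=4040077.1034, Z=-1989482.2565 m
→ Helmert⁻¹: X=4516958.8191, Y=4039486.1886, Z=-1989135.9962
→ geod (Bowring, a=6378206.400): φ=-18.28826000°, λ=41.80605400°, h=1760.9950 m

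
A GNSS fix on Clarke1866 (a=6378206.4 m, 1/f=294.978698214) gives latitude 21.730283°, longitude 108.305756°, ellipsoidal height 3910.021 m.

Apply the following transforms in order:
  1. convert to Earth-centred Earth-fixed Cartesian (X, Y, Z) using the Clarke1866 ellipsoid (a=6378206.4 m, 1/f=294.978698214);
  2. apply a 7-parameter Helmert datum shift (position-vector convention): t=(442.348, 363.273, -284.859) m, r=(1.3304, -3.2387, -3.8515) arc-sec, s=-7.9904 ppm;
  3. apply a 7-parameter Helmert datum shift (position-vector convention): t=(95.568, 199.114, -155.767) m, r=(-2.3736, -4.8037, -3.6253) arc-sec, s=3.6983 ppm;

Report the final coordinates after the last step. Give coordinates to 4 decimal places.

X=-1862301.5902 m, Y=5631790.8104 m, Z=2347453.8255 m

start: φ=21.730283°, λ=108.305756°, h=3910.021 m
→ ECEF (a=6378206.400, f=1/294.978698214): X=-1862960.0882, Y=5631173.1995, Z=2348005.6407
→ Helmert 7p (PV): X=-1862434.5739, Y=5631511.1188, Z=2347709.0894
→ Helmert 7p (PV): X=-1862301.5902, Y=5631790.8104, Z=2347453.8255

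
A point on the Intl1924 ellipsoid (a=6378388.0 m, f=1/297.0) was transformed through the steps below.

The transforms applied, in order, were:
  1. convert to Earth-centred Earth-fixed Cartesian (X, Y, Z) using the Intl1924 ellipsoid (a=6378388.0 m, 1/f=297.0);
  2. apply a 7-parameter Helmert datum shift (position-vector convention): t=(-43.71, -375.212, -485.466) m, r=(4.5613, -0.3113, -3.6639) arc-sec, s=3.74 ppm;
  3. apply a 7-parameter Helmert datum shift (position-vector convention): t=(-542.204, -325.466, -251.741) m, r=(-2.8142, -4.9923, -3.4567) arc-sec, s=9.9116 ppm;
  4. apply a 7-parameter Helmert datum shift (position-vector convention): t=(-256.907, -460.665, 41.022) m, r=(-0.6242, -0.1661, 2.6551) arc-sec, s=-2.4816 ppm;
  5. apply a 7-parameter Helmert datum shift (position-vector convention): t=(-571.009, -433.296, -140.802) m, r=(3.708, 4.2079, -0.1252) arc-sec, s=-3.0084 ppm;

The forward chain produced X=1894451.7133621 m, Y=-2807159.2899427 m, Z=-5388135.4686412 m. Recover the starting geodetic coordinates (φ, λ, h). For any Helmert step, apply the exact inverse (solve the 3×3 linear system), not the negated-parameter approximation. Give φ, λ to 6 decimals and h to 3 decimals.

start: X=1894451.7134, Y=-2807159.2899, Z=-5388135.4686 m
→ Helmert⁻¹: X=1895140.0432, Y=-2806830.1455, Z=-5387921.7561
→ Helmert⁻¹: X=1895361.1905, Y=-2806384.5373, Z=-5387986.1679
→ Helmert⁻¹: X=1895801.2245, Y=-2805925.9795, Z=-5387765.1941
→ Helmert⁻¹: X=1895879.5501, Y=-2805625.7296, Z=-5387200.3980
→ geod (Bowring, a=6378388.000): φ=-58.02239700°, λ=-55.95144800°, h=32.4530 m

φ=-58.022397°, λ=-55.951448°, h=32.453 m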